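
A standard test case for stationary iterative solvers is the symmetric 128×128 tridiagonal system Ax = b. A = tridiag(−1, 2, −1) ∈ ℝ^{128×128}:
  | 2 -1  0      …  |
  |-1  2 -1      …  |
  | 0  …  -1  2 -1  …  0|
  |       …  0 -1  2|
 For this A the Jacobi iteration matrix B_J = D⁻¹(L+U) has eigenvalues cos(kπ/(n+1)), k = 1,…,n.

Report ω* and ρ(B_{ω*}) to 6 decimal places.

ω* = 1.952456, ρ_SOR = 0.952456

B_J for the 128×128 system has eigenvalues cos(kπ/129); ρ_J = cos(π/129) = 0.999703.
√(1−ρ_J²) = |sin(π/129)| = 0.0243510
Young: ω* = 2/(1+√(1−ρ_J²)) = 2/(1+0.0243510) = 2/1.0243510 = 1.952456.
ρ(B_{ω*}) = ω*−1 = 0.952456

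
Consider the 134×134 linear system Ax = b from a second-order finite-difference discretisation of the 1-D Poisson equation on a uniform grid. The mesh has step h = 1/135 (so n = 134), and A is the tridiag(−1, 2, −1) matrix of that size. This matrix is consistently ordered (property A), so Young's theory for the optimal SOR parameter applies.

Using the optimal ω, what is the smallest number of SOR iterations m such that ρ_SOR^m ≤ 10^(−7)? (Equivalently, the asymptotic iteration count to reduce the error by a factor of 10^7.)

n=134: λ(B_J) = 1 − λ(A)/2 = cos(kπ/135); k=1 gives ρ_J = 0.9997292.
root = sin(π/135) = 0.0232690  (since 1−cos² = sin²).
Then 2/(1+√(1−ρ_J²)) = 2/(1+0.0232690); ω* = 2/1.0232690 = 1.9545203.
[ρ_SOR] ω* − 1 = 0.9545203.
For 7 digits: m = 7·ln10 / (−ln 0.9545203) = 16.1181/0.0465464 = 346.280; round up → m = 347.

m = 347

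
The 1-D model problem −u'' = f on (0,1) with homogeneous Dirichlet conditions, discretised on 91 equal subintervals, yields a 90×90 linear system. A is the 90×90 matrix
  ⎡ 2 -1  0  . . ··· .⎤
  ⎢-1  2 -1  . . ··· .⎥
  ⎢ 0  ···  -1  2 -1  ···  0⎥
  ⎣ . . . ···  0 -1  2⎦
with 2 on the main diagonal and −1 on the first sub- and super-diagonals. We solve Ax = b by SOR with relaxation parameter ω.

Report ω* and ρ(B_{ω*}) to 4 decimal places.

½·tridiag(1,0,1) at n=90: λ_k = cos(kπ/91); max |λ| at k=1 ⇒ ρ_J = cos(π/91) ≈ 0.9994.
1 − cos²(π/91) = sin²(π/91) ⇒ √(1−ρ_J²) = sin(π/91) = 0.03452.
Then 2/(1+√(1−ρ_J²)) = 2/(1+0.03452); ω* = 2/1.03452 = 1.9333.
ρ_SOR = ω* − 1 = 1.9333 − 1 = 0.9333.

ω* = 1.9333, ρ_SOR = 0.9333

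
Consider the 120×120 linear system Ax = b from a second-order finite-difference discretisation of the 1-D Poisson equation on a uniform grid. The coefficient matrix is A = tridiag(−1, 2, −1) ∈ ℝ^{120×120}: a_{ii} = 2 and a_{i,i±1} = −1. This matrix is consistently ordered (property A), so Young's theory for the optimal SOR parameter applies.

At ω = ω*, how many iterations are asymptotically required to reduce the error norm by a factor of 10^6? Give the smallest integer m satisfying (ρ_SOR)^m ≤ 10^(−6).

m = 267

[ρ_J] n=120: ρ(B_J) = cos(π/(n+1)) = cos(π/121) = 0.9996630.
√(1 − cos²(π/121)) = sin(π/121) ≈ 0.0259607.
ω* = 2/(1+0.0259607) = 1.9493924
ρ(B_{ω*}) = ω*−1 = 0.9493924
Need (0.9493924)^m ≤ 10^(−6): m ≥ 6·ln10/|ln 0.9493924| = 13.8155/0.0519331 = 266.025 ⇒ m = 267.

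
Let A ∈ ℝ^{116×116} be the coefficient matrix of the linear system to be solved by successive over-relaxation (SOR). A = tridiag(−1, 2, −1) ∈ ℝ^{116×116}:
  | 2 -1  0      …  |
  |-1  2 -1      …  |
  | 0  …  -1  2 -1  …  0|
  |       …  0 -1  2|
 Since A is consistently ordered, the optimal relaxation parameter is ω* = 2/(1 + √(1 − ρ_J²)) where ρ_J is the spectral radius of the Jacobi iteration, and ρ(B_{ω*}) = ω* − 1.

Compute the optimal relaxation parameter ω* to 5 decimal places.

ω* = 1.94771

B_J for the 116×116 system has eigenvalues cos(kπ/117); ρ_J = cos(π/117) = 0.99964.
√(1 − cos²(π/117)) = sin(π/117) ≈ 0.026848.
[ω*] 2 ÷ (1 + 0.026848) = 2 ÷ 1.026848 = 1.94771.
Hence ρ(B_{ω*}) = 1.94771 − 1 = 0.94771.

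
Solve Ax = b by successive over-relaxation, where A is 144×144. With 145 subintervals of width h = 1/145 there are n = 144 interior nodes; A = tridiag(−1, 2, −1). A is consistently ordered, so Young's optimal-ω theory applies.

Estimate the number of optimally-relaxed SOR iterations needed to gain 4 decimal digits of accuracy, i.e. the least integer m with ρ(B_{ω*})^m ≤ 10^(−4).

m = 213

[ρ_J] n=144: ρ(B_J) = cos(π/(n+1)) = cos(π/145) = 0.9997653.
√(1−ρ_J²) simplifies to sin(π/145) = 0.0216645.
ω* = 2 / (1 + 0.0216645) = 2 / 1.0216645 ≈ 1.9575898.
[ρ_SOR] ω* − 1 = 0.9575898.
Need (0.9575898)^m ≤ 10^(−4): m ≥ 4·ln10/|ln 0.9575898| = 9.21034/0.0433358 = 212.534 ⇒ m = 213.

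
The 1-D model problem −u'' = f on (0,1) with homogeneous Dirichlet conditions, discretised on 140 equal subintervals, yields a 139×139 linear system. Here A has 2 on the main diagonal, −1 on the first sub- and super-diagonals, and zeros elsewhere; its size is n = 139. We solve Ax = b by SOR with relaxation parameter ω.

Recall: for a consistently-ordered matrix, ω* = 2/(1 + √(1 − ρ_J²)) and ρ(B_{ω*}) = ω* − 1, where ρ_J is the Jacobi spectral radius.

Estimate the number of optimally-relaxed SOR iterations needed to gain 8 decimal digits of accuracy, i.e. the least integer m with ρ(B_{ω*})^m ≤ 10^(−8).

m = 411

[ρ_J] n=139: ρ(B_J) = cos(π/(n+1)) = cos(π/140) = 0.9997482.
√(1 − cos²(π/140)) = sin(π/140) ≈ 0.0224381.
ω* = 2 / (1 + 0.0224381) = 2 / 1.0224381 ≈ 1.9561086.
ρ(B_{ω*}) = ω*−1 = 0.9561086
8·ln10 = 18.4207; −ln(0.9561086) = 0.0448838; m = ⌈18.4207/0.0448838⌉ = ⌈410.409⌉ = 411.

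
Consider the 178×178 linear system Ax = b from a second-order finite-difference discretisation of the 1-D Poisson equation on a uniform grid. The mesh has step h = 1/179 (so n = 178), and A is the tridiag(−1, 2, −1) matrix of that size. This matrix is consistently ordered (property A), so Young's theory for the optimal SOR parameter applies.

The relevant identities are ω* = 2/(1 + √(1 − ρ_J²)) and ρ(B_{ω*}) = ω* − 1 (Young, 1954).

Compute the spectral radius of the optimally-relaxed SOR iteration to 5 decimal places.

spectrum of D⁻¹(L+U) = {cos(kπ/179) : 1≤k≤178}; ρ_J = cos(π/179) = 0.99985.
√(1−ρ_J²) = |sin(π/179)| = 0.017550
ω* = 2/(1 + 0.017550) = 2/1.017550 = 1.96551.
At ω = 1.96551 every |λ(B_ω)| = ω−1, so ρ_SOR = 0.96551.

ρ_SOR = 0.96551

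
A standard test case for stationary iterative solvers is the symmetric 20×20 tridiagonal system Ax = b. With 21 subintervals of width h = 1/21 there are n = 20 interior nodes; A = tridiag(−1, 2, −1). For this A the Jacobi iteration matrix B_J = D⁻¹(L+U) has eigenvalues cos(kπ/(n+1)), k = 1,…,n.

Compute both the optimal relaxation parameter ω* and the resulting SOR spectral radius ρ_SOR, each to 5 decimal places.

With n=20, ρ(Jacobi) = cos(π/21) = 0.98883.
√(1 − cos²(π/21)) = sin(π/21) ≈ 0.149042.
Then 2/(1+√(1−ρ_J²)) = 2/(1+0.149042); ω* = 2/1.149042 = 1.74058.
ρ_SOR = ω* − 1 = 1.74058 − 1 = 0.74058.

ω* = 1.74058, ρ_SOR = 0.74058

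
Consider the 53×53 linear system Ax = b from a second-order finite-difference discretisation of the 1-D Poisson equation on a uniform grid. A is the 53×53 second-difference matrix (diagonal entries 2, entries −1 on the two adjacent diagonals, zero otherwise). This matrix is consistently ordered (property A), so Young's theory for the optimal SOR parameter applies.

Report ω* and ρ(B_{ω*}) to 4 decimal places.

ρ_J = max_k |cos(kπ/54)| = cos(π/54) = 0.9983
√(1 − cos²(π/54)) = sin(π/54) ≈ 0.05814.
So ω* = 2/1.05814 = 1.8901 (Young).
ρ(B_{ω*}) = ω*−1 = 0.8901

ω* = 1.8901, ρ_SOR = 0.8901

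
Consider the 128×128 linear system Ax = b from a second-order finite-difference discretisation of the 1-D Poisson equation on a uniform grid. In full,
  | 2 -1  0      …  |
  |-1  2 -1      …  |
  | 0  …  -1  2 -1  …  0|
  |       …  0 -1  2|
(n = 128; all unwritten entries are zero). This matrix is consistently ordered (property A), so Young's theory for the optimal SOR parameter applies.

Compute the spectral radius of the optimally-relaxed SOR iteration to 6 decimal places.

ρ_SOR = 0.952456

B_J for the 128×128 system has eigenvalues cos(kπ/129); ρ_J = cos(π/129) = 0.999703.
root = sin(π/129) = 0.0243510  (since 1−cos² = sin²).
So ω* = 2/1.0243510 = 1.952456 (Young).
ρ(B_{ω*}) = ω*−1 = 0.952456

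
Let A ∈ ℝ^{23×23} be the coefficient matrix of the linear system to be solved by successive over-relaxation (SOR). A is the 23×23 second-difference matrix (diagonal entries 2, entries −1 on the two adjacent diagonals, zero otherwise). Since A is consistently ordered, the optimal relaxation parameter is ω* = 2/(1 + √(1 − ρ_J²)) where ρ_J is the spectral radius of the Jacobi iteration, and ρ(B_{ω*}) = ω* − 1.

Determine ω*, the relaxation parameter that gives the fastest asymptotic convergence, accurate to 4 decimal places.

ω* = 1.7691

½·tridiag(1,0,1) at n=23: λ_k = cos(kπ/24); max |λ| at k=1 ⇒ ρ_J = cos(π/24) ≈ 0.9914.
1 − cos²(π/24) = sin²(π/24) ⇒ √(1−ρ_J²) = sin(π/24) = 0.13053.
ω* = 2/(1+0.13053) = 1.7691
ρ_SOR = ω* − 1 = 1.7691 − 1 = 0.7691.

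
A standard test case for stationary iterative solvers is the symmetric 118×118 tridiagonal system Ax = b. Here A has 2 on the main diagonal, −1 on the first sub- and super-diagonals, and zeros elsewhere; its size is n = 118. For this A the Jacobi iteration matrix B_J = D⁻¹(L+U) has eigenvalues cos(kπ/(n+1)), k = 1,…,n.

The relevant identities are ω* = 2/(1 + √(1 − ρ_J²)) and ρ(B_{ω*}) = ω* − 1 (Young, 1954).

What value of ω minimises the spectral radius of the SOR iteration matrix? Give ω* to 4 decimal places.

ω* = 1.9486

n=118: λ(B_J) = 1 − λ(A)/2 = cos(kπ/119); k=1 gives ρ_J = 0.9997.
root = sin(π/119) = 0.02640  (since 1−cos² = sin²).
ω* = 2 / (1 + 0.02640) = 2 / 1.02640 ≈ 1.9486.
[ρ_SOR] ω* − 1 = 0.9486.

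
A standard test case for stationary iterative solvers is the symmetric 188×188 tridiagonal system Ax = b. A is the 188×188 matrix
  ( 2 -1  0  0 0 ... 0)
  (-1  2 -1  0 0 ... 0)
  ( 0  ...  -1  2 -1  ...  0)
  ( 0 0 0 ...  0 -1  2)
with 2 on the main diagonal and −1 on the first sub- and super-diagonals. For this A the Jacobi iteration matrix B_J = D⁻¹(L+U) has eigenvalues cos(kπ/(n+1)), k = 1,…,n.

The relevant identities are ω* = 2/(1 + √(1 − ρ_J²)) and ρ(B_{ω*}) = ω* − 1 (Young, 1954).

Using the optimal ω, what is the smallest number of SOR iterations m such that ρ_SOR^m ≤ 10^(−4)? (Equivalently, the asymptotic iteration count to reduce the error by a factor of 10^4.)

m = 278

With n=188, ρ(Jacobi) = cos(π/189) = 0.9998619.
√(1 − cos²(π/189)) = sin(π/189) ≈ 0.0166214.
ω* = 2/(1+0.0166214) = 1.9673007
[ρ_SOR] ω* − 1 = 0.9673007.
Need (0.9673007)^m ≤ 10^(−4): m ≥ 4·ln10/|ln 0.9673007| = 9.21034/0.0332459 = 277.037 ⇒ m = 278.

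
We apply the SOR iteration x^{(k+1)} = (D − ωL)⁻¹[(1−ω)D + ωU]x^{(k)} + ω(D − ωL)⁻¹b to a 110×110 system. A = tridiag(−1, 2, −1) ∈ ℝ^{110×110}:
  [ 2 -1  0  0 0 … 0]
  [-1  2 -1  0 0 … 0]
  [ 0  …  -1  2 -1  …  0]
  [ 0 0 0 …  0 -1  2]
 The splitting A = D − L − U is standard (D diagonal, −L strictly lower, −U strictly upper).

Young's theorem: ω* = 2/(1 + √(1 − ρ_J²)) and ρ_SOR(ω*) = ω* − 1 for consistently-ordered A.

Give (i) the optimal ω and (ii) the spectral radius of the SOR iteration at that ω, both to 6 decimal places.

ω* = 1.944960, ρ_SOR = 0.944960

ρ_J = max_k |cos(kπ/111)| = cos(π/111) = 0.999600
√(1−ρ_J²) simplifies to sin(π/111) = 0.0282989.
[ω*] 2 ÷ (1 + 0.0282989) = 2 ÷ 1.0282989 = 1.944960.
and ρ(B_{ω*}) = 1.944960 − 1 = 0.944960.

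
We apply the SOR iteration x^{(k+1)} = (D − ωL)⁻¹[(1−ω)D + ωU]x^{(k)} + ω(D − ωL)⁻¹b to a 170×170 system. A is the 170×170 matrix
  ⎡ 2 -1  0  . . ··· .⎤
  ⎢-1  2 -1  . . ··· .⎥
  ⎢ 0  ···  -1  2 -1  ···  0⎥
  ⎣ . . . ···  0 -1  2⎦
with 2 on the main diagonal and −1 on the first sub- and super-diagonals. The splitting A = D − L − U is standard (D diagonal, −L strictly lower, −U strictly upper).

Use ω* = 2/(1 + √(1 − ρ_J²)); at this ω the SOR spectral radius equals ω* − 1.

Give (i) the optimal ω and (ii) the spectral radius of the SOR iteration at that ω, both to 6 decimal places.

ω* = 1.963921, ρ_SOR = 0.963921

With n=170, ρ(Jacobi) = cos(π/171) = 0.999831.
√(1 − cos²(π/171)) = sin(π/171) ≈ 0.0183709.
ω* = 2/(1 + 0.0183709) = 2/1.0183709 = 1.963921.
ρ_SOR = ω* − 1 = 1.963921 − 1 = 0.963921.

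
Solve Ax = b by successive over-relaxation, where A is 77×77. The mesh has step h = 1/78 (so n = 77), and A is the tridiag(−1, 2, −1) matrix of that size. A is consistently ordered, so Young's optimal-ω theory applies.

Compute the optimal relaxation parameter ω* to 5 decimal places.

[ρ_J] n=77: ρ(B_J) = cos(π/(n+1)) = cos(π/78) = 0.99919.
1 − cos²(π/78) = sin²(π/78) ⇒ √(1−ρ_J²) = sin(π/78) = 0.040266.
So ω* = 2/1.040266 = 1.92259 (Young).
[ρ_SOR] ω* − 1 = 0.92259.

ω* = 1.92259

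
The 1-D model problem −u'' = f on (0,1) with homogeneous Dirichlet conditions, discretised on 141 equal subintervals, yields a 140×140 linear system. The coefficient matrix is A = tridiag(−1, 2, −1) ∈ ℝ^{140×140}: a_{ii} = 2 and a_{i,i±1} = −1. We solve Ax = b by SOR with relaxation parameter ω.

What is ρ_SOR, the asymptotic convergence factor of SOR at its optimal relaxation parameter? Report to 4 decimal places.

spectrum of D⁻¹(L+U) = {cos(kπ/141) : 1≤k≤140}; ρ_J = cos(π/141) = 0.9998.
1 − cos²(π/141) = sin²(π/141) ⇒ √(1−ρ_J²) = sin(π/141) = 0.02228.
Then 2/(1+√(1−ρ_J²)) = 2/(1+0.02228); ω* = 2/1.02228 = 1.9564.
Hence ρ(B_{ω*}) = 1.9564 − 1 = 0.9564.

ρ_SOR = 0.9564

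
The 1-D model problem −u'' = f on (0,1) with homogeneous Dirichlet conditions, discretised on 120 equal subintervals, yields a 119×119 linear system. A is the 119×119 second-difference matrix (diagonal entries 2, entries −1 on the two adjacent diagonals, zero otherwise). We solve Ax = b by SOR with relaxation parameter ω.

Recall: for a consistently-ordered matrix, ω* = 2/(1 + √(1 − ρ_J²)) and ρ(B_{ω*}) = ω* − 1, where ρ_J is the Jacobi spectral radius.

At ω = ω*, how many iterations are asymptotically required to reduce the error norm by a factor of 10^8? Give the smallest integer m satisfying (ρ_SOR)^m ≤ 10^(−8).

½·tridiag(1,0,1) at n=119: λ_k = cos(kπ/120); max |λ| at k=1 ⇒ ρ_J = cos(π/120) ≈ 0.9996573.
root = sin(π/120) = 0.0261769  (since 1−cos² = sin²).
ω* = 2 / (1 + 0.0261769) = 2 / 1.0261769 ≈ 1.9489817.
ρ_SOR = ω* − 1 = 1.9489817 − 1 = 0.9489817.
Need (0.9489817)^m ≤ 10^(−8): m ≥ 8·ln10/|ln 0.9489817| = 18.4207/0.0523658 = 351.770 ⇒ m = 352.

m = 352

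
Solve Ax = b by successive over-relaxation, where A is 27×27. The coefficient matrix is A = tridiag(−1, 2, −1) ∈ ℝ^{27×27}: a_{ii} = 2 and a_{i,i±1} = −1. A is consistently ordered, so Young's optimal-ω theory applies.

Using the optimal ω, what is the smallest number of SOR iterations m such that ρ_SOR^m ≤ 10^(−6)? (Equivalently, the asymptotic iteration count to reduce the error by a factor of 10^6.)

m = 62

½·tridiag(1,0,1) at n=27: λ_k = cos(kπ/28); max |λ| at k=1 ⇒ ρ_J = cos(π/28) ≈ 0.9937122.
1 − cos²(π/28) = sin²(π/28) ⇒ √(1−ρ_J²) = sin(π/28) = 0.1119645.
Then 2/(1+√(1−ρ_J²)) = 2/(1+0.1119645); ω* = 2/1.1119645 = 1.7986186.
Hence ρ(B_{ω*}) = 1.7986186 − 1 = 0.7986186.
ρ_SOR^m ≤ 10^(−6) ⇔ m ≥ 6·ln10/(−ln 0.7986186) = 13.8155/0.224872 = 61.437; m = ⌈61.437⌉ = 62.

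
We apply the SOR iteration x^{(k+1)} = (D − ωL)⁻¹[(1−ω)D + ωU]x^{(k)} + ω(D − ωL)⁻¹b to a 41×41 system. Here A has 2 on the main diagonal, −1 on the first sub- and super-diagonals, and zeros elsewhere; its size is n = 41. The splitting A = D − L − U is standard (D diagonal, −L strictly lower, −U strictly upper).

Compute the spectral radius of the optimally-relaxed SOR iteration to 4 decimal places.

B_J for the 41×41 system has eigenvalues cos(kπ/42); ρ_J = cos(π/42) = 0.9972.
√(1−ρ_J²) = |sin(π/42)| = 0.07473
Then 2/(1+√(1−ρ_J²)) = 2/(1+0.07473); ω* = 2/1.07473 = 1.8609.
At ω = 1.8609 every |λ(B_ω)| = ω−1, so ρ_SOR = 0.8609.

ρ_SOR = 0.8609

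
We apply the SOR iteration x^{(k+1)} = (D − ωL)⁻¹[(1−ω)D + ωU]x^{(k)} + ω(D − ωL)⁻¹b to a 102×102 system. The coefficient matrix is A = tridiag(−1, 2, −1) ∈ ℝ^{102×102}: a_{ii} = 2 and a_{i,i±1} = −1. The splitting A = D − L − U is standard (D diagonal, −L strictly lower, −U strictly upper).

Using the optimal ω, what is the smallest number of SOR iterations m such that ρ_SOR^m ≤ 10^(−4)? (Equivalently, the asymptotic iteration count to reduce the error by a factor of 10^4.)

m = 151

B_J for the 102×102 system has eigenvalues cos(kπ/103); ρ_J = cos(π/103) = 0.9995349.
√(1 − cos²(π/103)) = sin(π/103) ≈ 0.0304962.
ω* = 2/(1+0.0304962) = 1.9408126
At ω = 1.9408126 every |λ(B_ω)| = ω−1, so ρ_SOR = 0.9408126.
For 4 digits: m = 4·ln10 / (−ln 0.9408126) = 9.21034/0.0610113 = 150.961; round up → m = 151.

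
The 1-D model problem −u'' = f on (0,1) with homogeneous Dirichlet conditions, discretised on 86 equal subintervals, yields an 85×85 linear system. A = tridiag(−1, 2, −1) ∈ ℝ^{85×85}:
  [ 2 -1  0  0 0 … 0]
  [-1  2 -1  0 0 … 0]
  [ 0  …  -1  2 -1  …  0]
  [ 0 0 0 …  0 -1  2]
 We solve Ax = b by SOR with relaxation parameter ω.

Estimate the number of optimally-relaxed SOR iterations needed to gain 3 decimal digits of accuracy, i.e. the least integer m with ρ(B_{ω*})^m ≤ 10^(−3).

m = 95

With n=85, ρ(Jacobi) = cos(π/86) = 0.9993328.
√(1 − cos²(π/86)) = sin(π/86) ≈ 0.0365220.
So ω* = 2/1.0365220 = 1.9295297 (Young).
[ρ_SOR] ω* − 1 = 0.9295297.
m ≥ 3·ln10 / (−ln 0.9295297) = 94.528; smallest integer m = 95.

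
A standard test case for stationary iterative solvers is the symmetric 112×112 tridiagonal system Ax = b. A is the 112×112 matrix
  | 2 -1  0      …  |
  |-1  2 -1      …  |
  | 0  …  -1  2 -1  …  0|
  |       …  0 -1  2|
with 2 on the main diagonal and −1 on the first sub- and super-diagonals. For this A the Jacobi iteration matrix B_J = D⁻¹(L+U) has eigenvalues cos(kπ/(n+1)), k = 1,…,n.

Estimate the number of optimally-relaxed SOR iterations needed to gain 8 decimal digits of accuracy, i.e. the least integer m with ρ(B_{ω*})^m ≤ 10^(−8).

n=112: λ(B_J) = 1 − λ(A)/2 = cos(kπ/113); k=1 gives ρ_J = 0.9996136.
√(1 − cos²(π/113)) = sin(π/113) ≈ 0.0277981.
ω* = 2/(1+0.0277981) = 1.9459075
[ρ_SOR] ω* − 1 = 0.9459075.
m ≥ 8·ln10 / (−ln 0.9459075) = 331.245; smallest integer m = 332.

m = 332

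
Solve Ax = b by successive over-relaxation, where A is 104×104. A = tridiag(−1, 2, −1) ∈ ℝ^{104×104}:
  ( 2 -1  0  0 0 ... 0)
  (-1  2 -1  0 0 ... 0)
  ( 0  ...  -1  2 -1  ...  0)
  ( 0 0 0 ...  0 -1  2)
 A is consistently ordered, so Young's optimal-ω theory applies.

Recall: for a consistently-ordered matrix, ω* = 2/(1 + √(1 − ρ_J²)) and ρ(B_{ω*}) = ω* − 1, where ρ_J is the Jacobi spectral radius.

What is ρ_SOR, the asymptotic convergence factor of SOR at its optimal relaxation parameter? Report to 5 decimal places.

ρ_SOR = 0.94191

½·tridiag(1,0,1) at n=104: λ_k = cos(kπ/105); max |λ| at k=1 ⇒ ρ_J = cos(π/105) ≈ 0.99955.
1 − cos²(π/105) = sin²(π/105) ⇒ √(1−ρ_J²) = sin(π/105) = 0.029915.
[ω*] 2 ÷ (1 + 0.029915) = 2 ÷ 1.029915 = 1.94191.
Hence ρ(B_{ω*}) = 1.94191 − 1 = 0.94191.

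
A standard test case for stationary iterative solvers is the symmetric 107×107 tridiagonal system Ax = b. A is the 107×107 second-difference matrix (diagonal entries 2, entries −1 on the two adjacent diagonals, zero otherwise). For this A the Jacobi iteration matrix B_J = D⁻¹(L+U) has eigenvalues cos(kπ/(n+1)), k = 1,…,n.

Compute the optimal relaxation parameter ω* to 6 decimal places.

spectrum of D⁻¹(L+U) = {cos(kπ/108) : 1≤k≤107}; ρ_J = cos(π/108) = 0.999577.
√(1 − cos²(π/108)) = sin(π/108) ≈ 0.0290847.
Young: ω* = 2/(1+√(1−ρ_J²)) = 2/(1+0.0290847) = 2/1.0290847 = 1.943475.
[ρ_SOR] ω* − 1 = 0.943475.

ω* = 1.943475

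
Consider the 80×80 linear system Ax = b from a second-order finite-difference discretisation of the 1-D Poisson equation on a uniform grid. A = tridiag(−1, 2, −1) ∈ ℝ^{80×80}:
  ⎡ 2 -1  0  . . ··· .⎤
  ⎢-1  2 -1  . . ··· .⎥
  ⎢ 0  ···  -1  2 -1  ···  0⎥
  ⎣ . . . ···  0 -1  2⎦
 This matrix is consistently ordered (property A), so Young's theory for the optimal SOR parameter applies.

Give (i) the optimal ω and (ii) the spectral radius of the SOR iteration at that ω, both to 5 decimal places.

spectrum of D⁻¹(L+U) = {cos(kπ/81) : 1≤k≤80}; ρ_J = cos(π/81) = 0.99925.
1 − cos²(π/81) = sin²(π/81) ⇒ √(1−ρ_J²) = sin(π/81) = 0.038775.
[ω*] 2 ÷ (1 + 0.038775) = 2 ÷ 1.038775 = 1.92534.
[ρ_SOR] ω* − 1 = 0.92534.

ω* = 1.92534, ρ_SOR = 0.92534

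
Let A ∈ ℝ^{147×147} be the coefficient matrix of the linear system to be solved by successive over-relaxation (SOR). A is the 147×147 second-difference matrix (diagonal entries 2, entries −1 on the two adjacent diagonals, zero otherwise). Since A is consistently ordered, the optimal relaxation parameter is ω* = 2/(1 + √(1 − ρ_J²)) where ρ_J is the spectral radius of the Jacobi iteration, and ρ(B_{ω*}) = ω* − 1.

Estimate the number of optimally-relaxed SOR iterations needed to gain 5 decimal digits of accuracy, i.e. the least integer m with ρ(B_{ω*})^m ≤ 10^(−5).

[ρ_J] n=147: ρ(B_J) = cos(π/(n+1)) = cos(π/148) = 0.9997747.
1 − cos²(π/148) = sin²(π/148) ⇒ √(1−ρ_J²) = sin(π/148) = 0.0212254.
So ω* = 2/1.0212254 = 1.9584315 (Young).
[ρ_SOR] ω* − 1 = 0.9584315.
Need (0.9584315)^m ≤ 10^(−5): m ≥ 5·ln10/|ln 0.9584315| = 11.5129/0.0424572 = 271.165 ⇒ m = 272.

m = 272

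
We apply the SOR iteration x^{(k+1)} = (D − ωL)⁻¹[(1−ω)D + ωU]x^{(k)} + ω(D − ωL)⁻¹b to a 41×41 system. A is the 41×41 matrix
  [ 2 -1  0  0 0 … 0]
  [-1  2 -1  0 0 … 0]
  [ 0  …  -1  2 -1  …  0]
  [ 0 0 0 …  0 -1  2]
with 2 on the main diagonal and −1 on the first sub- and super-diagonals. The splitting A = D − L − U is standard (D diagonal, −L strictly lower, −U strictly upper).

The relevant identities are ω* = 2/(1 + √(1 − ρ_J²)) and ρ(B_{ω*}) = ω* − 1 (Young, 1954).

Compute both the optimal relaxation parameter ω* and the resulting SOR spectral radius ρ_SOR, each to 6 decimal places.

B_J for the 41×41 system has eigenvalues cos(kπ/42); ρ_J = cos(π/42) = 0.997204.
1 − cos²(π/42) = sin²(π/42) ⇒ √(1−ρ_J²) = sin(π/42) = 0.0747301.
ω* = 2 / (1 + 0.0747301) = 2 / 1.0747301 ≈ 1.860932.
ρ_SOR = ω* − 1 ≈ 0.860932.

ω* = 1.860932, ρ_SOR = 0.860932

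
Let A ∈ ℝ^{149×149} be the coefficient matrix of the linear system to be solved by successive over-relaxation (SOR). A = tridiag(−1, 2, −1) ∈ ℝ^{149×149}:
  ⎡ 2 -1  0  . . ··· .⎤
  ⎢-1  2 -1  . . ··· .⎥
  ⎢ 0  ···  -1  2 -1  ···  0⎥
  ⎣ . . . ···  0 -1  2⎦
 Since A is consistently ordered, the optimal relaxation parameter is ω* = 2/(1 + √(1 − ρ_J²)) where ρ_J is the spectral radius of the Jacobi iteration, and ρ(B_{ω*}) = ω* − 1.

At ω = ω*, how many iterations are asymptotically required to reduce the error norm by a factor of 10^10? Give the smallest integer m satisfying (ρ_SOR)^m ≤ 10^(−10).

[ρ_J] n=149: ρ(B_J) = cos(π/(n+1)) = cos(π/150) = 0.9997807.
root = sin(π/150) = 0.0209424  (since 1−cos² = sin²).
ω* = 2 / (1 + 0.0209424) = 2 / 1.0209424 ≈ 1.9589744.
[ρ_SOR] ω* − 1 = 0.9589744.
10·ln10 = 23.0259; −ln(0.9589744) = 0.0418909; m = ⌈23.0259/0.0418909⌉ = ⌈549.664⌉ = 550.

m = 550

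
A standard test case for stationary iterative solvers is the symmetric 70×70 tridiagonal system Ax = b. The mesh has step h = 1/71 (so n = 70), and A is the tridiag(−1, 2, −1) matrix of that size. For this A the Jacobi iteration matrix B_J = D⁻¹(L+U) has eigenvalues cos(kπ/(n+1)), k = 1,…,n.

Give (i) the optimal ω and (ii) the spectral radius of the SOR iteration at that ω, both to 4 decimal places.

ω* = 1.9153, ρ_SOR = 0.9153

n=70: λ(B_J) = 1 − λ(A)/2 = cos(kπ/71); k=1 gives ρ_J = 0.9990.
√(1−ρ_J²) = |sin(π/71)| = 0.04423
ω* = 2 / (1 + 0.04423) = 2 / 1.04423 ≈ 1.9153.
[ρ_SOR] ω* − 1 = 0.9153.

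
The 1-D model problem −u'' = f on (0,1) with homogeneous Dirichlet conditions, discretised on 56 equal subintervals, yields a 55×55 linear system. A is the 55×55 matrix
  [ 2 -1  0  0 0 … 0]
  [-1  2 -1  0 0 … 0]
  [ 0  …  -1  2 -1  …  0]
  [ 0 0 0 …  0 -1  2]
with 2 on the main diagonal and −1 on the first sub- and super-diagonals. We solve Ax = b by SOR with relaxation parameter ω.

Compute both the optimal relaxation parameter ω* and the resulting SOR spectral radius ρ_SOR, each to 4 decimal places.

n=55: λ(B_J) = 1 − λ(A)/2 = cos(kπ/56); k=1 gives ρ_J = 0.9984.
√(1−ρ_J²) = |sin(π/56)| = 0.05607
[ω*] 2 ÷ (1 + 0.05607) = 2 ÷ 1.05607 = 1.8938.
Hence ρ(B_{ω*}) = 1.8938 − 1 = 0.8938.

ω* = 1.8938, ρ_SOR = 0.8938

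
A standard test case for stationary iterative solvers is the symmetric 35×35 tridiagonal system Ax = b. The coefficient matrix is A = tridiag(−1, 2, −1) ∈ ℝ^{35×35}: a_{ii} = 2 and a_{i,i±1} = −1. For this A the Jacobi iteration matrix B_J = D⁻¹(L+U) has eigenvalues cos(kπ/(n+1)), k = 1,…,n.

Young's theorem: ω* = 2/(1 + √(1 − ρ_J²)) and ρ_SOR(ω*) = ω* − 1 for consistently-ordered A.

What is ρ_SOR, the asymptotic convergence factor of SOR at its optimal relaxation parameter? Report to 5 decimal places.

ρ_SOR = 0.83966

B_J for the 35×35 system has eigenvalues cos(kπ/36); ρ_J = cos(π/36) = 0.99619.
√(1−ρ_J²) simplifies to sin(π/36) = 0.087156.
[ω*] 2 ÷ (1 + 0.087156) = 2 ÷ 1.087156 = 1.83966.
At ω = 1.83966 every |λ(B_ω)| = ω−1, so ρ_SOR = 0.83966.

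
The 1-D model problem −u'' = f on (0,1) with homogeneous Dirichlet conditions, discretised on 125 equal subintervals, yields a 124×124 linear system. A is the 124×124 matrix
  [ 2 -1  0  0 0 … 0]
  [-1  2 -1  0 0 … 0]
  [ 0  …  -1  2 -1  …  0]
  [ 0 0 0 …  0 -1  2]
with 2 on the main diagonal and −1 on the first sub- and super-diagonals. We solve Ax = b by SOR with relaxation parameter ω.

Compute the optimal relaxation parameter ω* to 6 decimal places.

ω* = 1.950972

ρ_J = max_k |cos(kπ/125)| = cos(π/125) = 0.999684
√(1−ρ_J²) = |sin(π/125)| = 0.0251301
Then 2/(1+√(1−ρ_J²)) = 2/(1+0.0251301); ω* = 2/1.0251301 = 1.950972.
and ρ(B_{ω*}) = 1.950972 − 1 = 0.950972.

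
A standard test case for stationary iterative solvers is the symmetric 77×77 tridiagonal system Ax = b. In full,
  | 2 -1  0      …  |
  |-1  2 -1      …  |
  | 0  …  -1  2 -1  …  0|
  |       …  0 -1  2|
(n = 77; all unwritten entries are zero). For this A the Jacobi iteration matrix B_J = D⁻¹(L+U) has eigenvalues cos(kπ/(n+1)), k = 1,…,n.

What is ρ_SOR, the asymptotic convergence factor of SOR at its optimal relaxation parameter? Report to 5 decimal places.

ρ_SOR = 0.92259

n=77: λ(B_J) = 1 − λ(A)/2 = cos(kπ/78); k=1 gives ρ_J = 0.99919.
1 − cos²(π/78) = sin²(π/78) ⇒ √(1−ρ_J²) = sin(π/78) = 0.040266.
So ω* = 2/1.040266 = 1.92259 (Young).
[ρ_SOR] ω* − 1 = 0.92259.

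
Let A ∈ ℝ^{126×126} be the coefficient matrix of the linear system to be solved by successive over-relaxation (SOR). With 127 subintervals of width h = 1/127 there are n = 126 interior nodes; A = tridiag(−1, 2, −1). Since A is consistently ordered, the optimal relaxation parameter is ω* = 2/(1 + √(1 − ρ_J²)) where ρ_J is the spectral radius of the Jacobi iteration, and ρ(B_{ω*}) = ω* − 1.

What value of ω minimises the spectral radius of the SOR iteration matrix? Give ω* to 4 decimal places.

ω* = 1.9517

½·tridiag(1,0,1) at n=126: λ_k = cos(kπ/127); max |λ| at k=1 ⇒ ρ_J = cos(π/127) ≈ 0.9997.
√(1−ρ_J²) = |sin(π/127)| = 0.02473
ω* = 2/(1+0.02473) = 1.9517
ρ(B_{ω*}) = ω*−1 = 0.9517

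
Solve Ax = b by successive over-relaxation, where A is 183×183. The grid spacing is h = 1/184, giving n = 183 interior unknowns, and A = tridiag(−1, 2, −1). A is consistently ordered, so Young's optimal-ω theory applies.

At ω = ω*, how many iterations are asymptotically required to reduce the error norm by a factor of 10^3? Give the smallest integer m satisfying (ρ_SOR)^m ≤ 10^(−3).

m = 203

ρ_J = max_k |cos(kπ/184)| = cos(π/184) = 0.9998542
1 − cos²(π/184) = sin²(π/184) ⇒ √(1−ρ_J²) = sin(π/184) = 0.0170730.
ω* = 2/(1 + 0.0170730) = 2/1.0170730 = 1.9664272.
At ω = 1.9664272 every |λ(B_ω)| = ω−1, so ρ_SOR = 0.9664272.
m ≥ 3·ln10 / (−ln 0.9664272) = 202.281; smallest integer m = 203.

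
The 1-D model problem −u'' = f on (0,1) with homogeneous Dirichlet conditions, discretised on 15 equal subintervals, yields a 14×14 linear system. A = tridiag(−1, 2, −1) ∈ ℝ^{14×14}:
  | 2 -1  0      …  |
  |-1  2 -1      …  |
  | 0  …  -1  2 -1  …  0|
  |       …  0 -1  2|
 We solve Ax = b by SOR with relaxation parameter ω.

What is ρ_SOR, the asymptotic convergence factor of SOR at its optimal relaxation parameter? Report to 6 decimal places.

ρ_J = max_k |cos(kπ/15)| = cos(π/15) = 0.978148
root = sin(π/15) = 0.2079117  (since 1−cos² = sin²).
Young: ω* = 2/(1+√(1−ρ_J²)) = 2/(1+0.2079117) = 2/1.2079117 = 1.655750.
and ρ(B_{ω*}) = 1.655750 − 1 = 0.655750.

ρ_SOR = 0.655750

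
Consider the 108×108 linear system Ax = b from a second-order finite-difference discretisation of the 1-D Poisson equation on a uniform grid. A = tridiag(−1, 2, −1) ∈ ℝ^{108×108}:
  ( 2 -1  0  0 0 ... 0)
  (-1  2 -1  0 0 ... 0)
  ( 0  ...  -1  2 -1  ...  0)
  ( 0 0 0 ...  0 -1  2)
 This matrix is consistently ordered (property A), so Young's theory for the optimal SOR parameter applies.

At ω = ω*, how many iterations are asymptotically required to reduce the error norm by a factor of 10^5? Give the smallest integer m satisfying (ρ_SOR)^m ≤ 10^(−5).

m = 200

B_J for the 108×108 system has eigenvalues cos(kπ/109); ρ_J = cos(π/109) = 0.9995847.
√(1−ρ_J²) = |sin(π/109)| = 0.0288180
Young: ω* = 2/(1+√(1−ρ_J²)) = 2/(1+0.0288180) = 2/1.0288180 = 1.9439784.
ρ(B_{ω*}) = ω*−1 = 0.9439784
Need (0.9439784)^m ≤ 10^(−5): m ≥ 5·ln10/|ln 0.9439784| = 11.5129/0.057652 = 199.696 ⇒ m = 200.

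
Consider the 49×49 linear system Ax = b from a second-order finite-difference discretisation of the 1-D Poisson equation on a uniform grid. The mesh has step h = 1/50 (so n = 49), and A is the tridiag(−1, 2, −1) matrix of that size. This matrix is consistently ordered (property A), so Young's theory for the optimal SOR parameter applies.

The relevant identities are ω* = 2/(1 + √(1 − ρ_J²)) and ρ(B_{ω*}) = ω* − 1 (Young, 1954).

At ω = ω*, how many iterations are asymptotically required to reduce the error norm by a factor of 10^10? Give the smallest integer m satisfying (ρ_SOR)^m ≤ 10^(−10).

spectrum of D⁻¹(L+U) = {cos(kπ/50) : 1≤k≤49}; ρ_J = cos(π/50) = 0.9980267.
√(1−ρ_J²) simplifies to sin(π/50) = 0.0627905.
[ω*] 2 ÷ (1 + 0.0627905) = 2 ÷ 1.0627905 = 1.8818384.
[ρ_SOR] ω* − 1 = 0.8818384.
10·ln10 = 23.0259; −ln(0.8818384) = 0.125746; m = ⌈23.0259/0.125746⌉ = ⌈183.114⌉ = 184.

m = 184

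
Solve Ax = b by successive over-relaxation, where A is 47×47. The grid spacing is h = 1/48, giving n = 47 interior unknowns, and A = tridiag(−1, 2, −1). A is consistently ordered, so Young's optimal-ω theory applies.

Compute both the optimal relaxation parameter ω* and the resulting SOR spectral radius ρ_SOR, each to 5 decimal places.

ω* = 1.87722, ρ_SOR = 0.87722

B_J for the 47×47 system has eigenvalues cos(kπ/48); ρ_J = cos(π/48) = 0.99786.
√(1−ρ_J²) = |sin(π/48)| = 0.065403
[ω*] 2 ÷ (1 + 0.065403) = 2 ÷ 1.065403 = 1.87722.
ρ(B_{ω*}) = ω*−1 = 0.87722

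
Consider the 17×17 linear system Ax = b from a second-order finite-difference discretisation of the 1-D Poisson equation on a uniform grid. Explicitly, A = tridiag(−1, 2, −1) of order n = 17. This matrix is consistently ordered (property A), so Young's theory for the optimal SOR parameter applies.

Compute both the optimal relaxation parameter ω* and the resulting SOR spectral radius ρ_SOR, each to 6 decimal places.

ρ_J = max_k |cos(kπ/18)| = cos(π/18) = 0.984808
root = sin(π/18) = 0.1736482  (since 1−cos² = sin²).
ω* = 2/(1 + 0.1736482) = 2/1.1736482 = 1.704088.
and ρ(B_{ω*}) = 1.704088 − 1 = 0.704088.

ω* = 1.704088, ρ_SOR = 0.704088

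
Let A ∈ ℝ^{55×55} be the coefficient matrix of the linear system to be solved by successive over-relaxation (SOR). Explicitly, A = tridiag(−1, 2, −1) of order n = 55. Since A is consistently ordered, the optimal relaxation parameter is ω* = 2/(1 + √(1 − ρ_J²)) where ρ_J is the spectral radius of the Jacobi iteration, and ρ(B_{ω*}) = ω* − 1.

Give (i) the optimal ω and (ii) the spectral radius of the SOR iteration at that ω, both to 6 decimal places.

ω* = 1.893813, ρ_SOR = 0.893813

With n=55, ρ(Jacobi) = cos(π/56) = 0.998427.
root = sin(π/56) = 0.0560704  (since 1−cos² = sin²).
Young: ω* = 2/(1+√(1−ρ_J²)) = 2/(1+0.0560704) = 2/1.0560704 = 1.893813.
and ρ(B_{ω*}) = 1.893813 − 1 = 0.893813.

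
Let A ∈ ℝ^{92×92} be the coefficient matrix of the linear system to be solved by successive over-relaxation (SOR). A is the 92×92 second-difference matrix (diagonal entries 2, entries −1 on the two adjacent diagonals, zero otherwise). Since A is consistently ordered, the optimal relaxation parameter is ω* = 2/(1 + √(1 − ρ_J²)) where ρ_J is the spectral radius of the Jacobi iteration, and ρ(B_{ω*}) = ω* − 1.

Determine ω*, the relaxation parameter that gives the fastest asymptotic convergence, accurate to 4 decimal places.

n=92: λ(B_J) = 1 − λ(A)/2 = cos(kπ/93); k=1 gives ρ_J = 0.9994.
1 − cos²(π/93) = sin²(π/93) ⇒ √(1−ρ_J²) = sin(π/93) = 0.03377.
[ω*] 2 ÷ (1 + 0.03377) = 2 ÷ 1.03377 = 1.9347.
ρ_SOR = ω* − 1 ≈ 0.9347.

ω* = 1.9347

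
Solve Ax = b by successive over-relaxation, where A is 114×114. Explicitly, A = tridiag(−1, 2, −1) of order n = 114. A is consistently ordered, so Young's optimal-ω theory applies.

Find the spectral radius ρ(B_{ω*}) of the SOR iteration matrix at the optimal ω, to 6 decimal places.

[ρ_J] n=114: ρ(B_J) = cos(π/(n+1)) = cos(π/115) = 0.999627.
√(1−ρ_J²) = |sin(π/115)| = 0.0273148
ω* = 2/(1+0.0273148) = 1.946823
and ρ(B_{ω*}) = 1.946823 − 1 = 0.946823.

ρ_SOR = 0.946823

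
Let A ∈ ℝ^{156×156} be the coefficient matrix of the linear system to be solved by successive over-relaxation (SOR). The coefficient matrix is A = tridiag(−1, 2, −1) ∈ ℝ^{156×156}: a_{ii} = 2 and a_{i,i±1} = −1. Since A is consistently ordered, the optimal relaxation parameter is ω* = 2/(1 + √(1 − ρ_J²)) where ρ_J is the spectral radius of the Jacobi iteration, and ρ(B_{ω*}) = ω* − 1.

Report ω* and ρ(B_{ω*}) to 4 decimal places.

ω* = 1.9608, ρ_SOR = 0.9608

[ρ_J] n=156: ρ(B_J) = cos(π/(n+1)) = cos(π/157) = 0.9998.
root = sin(π/157) = 0.02001  (since 1−cos² = sin²).
[ω*] 2 ÷ (1 + 0.02001) = 2 ÷ 1.02001 = 1.9608.
ρ(B_{ω*}) = ω*−1 = 0.9608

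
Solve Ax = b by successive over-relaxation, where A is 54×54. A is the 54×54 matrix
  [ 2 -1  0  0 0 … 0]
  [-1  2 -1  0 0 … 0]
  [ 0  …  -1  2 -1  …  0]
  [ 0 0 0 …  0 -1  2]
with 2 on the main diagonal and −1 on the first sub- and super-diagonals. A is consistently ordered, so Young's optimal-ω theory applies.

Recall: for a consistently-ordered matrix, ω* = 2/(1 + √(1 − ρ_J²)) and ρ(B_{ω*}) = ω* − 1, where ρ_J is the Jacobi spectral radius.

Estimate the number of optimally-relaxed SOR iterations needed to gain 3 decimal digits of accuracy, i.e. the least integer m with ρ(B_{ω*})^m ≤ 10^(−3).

n=54: λ(B_J) = 1 − λ(A)/2 = cos(kπ/55); k=1 gives ρ_J = 0.9983691.
√(1−ρ_J²) simplifies to sin(π/55) = 0.0570888.
Young: ω* = 2/(1+√(1−ρ_J²)) = 2/(1+0.0570888) = 2/1.0570888 = 1.8919886.
[ρ_SOR] ω* − 1 = 0.8919886.
m ≥ 3·ln10 / (−ln 0.8919886) = 60.434; smallest integer m = 61.

m = 61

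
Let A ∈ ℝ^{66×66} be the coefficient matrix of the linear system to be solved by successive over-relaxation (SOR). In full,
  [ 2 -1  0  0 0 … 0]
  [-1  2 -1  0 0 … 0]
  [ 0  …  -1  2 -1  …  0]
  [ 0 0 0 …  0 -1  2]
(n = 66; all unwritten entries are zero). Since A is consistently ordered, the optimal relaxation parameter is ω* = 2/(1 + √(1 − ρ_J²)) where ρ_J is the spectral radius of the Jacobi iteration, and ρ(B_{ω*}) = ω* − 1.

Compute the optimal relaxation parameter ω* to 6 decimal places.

½·tridiag(1,0,1) at n=66: λ_k = cos(kπ/67); max |λ| at k=1 ⇒ ρ_J = cos(π/67) ≈ 0.998901.
root = sin(π/67) = 0.0468723  (since 1−cos² = sin²).
So ω* = 2/1.0468723 = 1.910453 (Young).
ρ(B_{ω*}) = ω*−1 = 0.910453

ω* = 1.910453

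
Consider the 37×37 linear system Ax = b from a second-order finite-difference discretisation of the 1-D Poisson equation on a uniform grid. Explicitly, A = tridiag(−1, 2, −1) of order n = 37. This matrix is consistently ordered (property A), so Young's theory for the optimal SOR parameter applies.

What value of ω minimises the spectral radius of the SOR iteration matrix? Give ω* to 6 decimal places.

ρ_J = max_k |cos(kπ/38)| = cos(π/38) = 0.996584
1 − cos²(π/38) = sin²(π/38) ⇒ √(1−ρ_J²) = sin(π/38) = 0.0825793.
[ω*] 2 ÷ (1 + 0.0825793) = 2 ÷ 1.0825793 = 1.847440.
ρ(B_{ω*}) = ω*−1 = 0.847440

ω* = 1.847440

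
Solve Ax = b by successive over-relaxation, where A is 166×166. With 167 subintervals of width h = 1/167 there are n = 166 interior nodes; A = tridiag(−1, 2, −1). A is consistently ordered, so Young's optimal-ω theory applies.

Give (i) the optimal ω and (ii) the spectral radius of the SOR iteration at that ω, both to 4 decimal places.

ω* = 1.9631, ρ_SOR = 0.9631

spectrum of D⁻¹(L+U) = {cos(kπ/167) : 1≤k≤166}; ρ_J = cos(π/167) = 0.9998.
√(1−ρ_J²) = |sin(π/167)| = 0.01881
ω* = 2/(1 + 0.01881) = 2/1.01881 = 1.9631.
[ρ_SOR] ω* − 1 = 0.9631.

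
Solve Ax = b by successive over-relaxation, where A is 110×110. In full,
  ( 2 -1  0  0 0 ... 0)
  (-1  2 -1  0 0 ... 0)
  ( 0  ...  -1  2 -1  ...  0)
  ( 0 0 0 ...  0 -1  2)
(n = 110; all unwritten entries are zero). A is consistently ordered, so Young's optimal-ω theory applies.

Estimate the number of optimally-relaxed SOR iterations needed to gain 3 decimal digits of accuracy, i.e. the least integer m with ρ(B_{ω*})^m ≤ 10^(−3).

With n=110, ρ(Jacobi) = cos(π/111) = 0.9995995.
root = sin(π/111) = 0.0282989  (since 1−cos² = sin²).
[ω*] 2 ÷ (1 + 0.0282989) = 2 ÷ 1.0282989 = 1.9449598.
ρ_SOR = ω* − 1 = 1.9449598 − 1 = 0.9449598.
ρ_SOR^m ≤ 10^(−3) ⇔ m ≥ 3·ln10/(−ln 0.9449598) = 6.90776/0.0566129 = 122.017; m = ⌈122.017⌉ = 123.

m = 123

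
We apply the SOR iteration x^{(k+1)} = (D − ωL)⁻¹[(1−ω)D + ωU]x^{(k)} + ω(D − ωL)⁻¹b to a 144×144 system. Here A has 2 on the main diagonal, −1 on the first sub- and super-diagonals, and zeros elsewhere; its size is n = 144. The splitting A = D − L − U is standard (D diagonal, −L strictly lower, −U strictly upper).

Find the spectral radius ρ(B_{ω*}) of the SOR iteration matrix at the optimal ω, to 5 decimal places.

With n=144, ρ(Jacobi) = cos(π/145) = 0.99977.
root = sin(π/145) = 0.021664  (since 1−cos² = sin²).
ω* = 2 / (1 + 0.021664) = 2 / 1.021664 ≈ 1.95759.
ρ_SOR = ω* − 1 = 1.95759 − 1 = 0.95759.

ρ_SOR = 0.95759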